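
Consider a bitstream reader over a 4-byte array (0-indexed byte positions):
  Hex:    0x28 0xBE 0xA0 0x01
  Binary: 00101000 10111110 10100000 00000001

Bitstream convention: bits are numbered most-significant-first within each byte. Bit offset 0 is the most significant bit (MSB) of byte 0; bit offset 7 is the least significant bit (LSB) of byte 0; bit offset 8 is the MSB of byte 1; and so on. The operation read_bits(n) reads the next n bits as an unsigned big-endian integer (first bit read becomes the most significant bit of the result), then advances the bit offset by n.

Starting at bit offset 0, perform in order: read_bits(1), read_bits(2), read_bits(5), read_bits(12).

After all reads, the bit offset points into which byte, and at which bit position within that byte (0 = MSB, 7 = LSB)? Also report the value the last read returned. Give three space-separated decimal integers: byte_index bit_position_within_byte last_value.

Answer: 2 4 3050

Derivation:
Read 1: bits[0:1] width=1 -> value=0 (bin 0); offset now 1 = byte 0 bit 1; 31 bits remain
Read 2: bits[1:3] width=2 -> value=1 (bin 01); offset now 3 = byte 0 bit 3; 29 bits remain
Read 3: bits[3:8] width=5 -> value=8 (bin 01000); offset now 8 = byte 1 bit 0; 24 bits remain
Read 4: bits[8:20] width=12 -> value=3050 (bin 101111101010); offset now 20 = byte 2 bit 4; 12 bits remain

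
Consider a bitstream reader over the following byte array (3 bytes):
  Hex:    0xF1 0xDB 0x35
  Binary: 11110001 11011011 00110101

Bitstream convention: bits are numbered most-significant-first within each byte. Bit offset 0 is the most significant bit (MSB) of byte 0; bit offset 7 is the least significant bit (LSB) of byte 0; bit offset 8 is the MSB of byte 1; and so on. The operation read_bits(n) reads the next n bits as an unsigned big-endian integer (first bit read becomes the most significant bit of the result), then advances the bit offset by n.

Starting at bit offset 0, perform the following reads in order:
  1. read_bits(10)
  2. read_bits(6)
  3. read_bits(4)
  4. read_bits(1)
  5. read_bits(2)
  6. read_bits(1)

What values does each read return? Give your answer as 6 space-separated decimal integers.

Answer: 967 27 3 0 2 1

Derivation:
Read 1: bits[0:10] width=10 -> value=967 (bin 1111000111); offset now 10 = byte 1 bit 2; 14 bits remain
Read 2: bits[10:16] width=6 -> value=27 (bin 011011); offset now 16 = byte 2 bit 0; 8 bits remain
Read 3: bits[16:20] width=4 -> value=3 (bin 0011); offset now 20 = byte 2 bit 4; 4 bits remain
Read 4: bits[20:21] width=1 -> value=0 (bin 0); offset now 21 = byte 2 bit 5; 3 bits remain
Read 5: bits[21:23] width=2 -> value=2 (bin 10); offset now 23 = byte 2 bit 7; 1 bits remain
Read 6: bits[23:24] width=1 -> value=1 (bin 1); offset now 24 = byte 3 bit 0; 0 bits remain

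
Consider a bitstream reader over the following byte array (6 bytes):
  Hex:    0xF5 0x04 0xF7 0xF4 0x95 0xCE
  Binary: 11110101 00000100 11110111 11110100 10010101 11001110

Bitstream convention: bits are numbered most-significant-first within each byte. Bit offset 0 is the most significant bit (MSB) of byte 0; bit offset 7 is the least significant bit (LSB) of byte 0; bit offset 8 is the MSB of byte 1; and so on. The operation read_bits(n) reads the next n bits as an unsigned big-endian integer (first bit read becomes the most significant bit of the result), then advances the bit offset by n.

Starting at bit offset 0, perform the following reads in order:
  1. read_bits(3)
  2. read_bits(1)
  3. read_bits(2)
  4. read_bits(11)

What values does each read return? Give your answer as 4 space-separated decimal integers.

Answer: 7 1 1 521

Derivation:
Read 1: bits[0:3] width=3 -> value=7 (bin 111); offset now 3 = byte 0 bit 3; 45 bits remain
Read 2: bits[3:4] width=1 -> value=1 (bin 1); offset now 4 = byte 0 bit 4; 44 bits remain
Read 3: bits[4:6] width=2 -> value=1 (bin 01); offset now 6 = byte 0 bit 6; 42 bits remain
Read 4: bits[6:17] width=11 -> value=521 (bin 01000001001); offset now 17 = byte 2 bit 1; 31 bits remain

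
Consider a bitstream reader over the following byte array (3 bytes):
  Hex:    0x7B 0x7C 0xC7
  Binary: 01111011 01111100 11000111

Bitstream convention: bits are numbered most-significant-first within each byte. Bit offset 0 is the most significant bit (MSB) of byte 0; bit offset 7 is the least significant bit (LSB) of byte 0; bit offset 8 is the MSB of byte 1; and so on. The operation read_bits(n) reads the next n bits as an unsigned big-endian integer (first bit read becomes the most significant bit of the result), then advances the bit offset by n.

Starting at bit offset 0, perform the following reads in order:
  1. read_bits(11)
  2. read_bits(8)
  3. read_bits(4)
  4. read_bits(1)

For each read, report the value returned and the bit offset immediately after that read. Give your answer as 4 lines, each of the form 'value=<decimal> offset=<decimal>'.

Read 1: bits[0:11] width=11 -> value=987 (bin 01111011011); offset now 11 = byte 1 bit 3; 13 bits remain
Read 2: bits[11:19] width=8 -> value=230 (bin 11100110); offset now 19 = byte 2 bit 3; 5 bits remain
Read 3: bits[19:23] width=4 -> value=3 (bin 0011); offset now 23 = byte 2 bit 7; 1 bits remain
Read 4: bits[23:24] width=1 -> value=1 (bin 1); offset now 24 = byte 3 bit 0; 0 bits remain

Answer: value=987 offset=11
value=230 offset=19
value=3 offset=23
value=1 offset=24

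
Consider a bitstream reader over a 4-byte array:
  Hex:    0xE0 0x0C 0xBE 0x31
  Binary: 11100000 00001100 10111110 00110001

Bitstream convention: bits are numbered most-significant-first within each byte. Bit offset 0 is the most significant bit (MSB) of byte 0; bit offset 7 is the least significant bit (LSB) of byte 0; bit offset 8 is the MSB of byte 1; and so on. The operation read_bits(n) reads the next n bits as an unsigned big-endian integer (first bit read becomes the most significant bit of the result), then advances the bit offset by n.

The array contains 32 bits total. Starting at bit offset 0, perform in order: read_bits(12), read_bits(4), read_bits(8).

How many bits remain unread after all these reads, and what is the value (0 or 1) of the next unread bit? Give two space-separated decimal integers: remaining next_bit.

Answer: 8 0

Derivation:
Read 1: bits[0:12] width=12 -> value=3584 (bin 111000000000); offset now 12 = byte 1 bit 4; 20 bits remain
Read 2: bits[12:16] width=4 -> value=12 (bin 1100); offset now 16 = byte 2 bit 0; 16 bits remain
Read 3: bits[16:24] width=8 -> value=190 (bin 10111110); offset now 24 = byte 3 bit 0; 8 bits remain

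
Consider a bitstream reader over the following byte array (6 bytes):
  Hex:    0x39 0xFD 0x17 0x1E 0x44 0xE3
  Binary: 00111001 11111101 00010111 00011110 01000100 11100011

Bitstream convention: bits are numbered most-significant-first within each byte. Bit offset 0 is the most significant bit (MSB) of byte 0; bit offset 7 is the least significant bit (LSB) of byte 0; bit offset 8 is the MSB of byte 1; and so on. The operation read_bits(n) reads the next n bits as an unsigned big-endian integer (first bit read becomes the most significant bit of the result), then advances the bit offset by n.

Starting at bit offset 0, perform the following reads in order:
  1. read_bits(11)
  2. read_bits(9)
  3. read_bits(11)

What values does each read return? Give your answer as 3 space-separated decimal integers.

Answer: 463 465 911

Derivation:
Read 1: bits[0:11] width=11 -> value=463 (bin 00111001111); offset now 11 = byte 1 bit 3; 37 bits remain
Read 2: bits[11:20] width=9 -> value=465 (bin 111010001); offset now 20 = byte 2 bit 4; 28 bits remain
Read 3: bits[20:31] width=11 -> value=911 (bin 01110001111); offset now 31 = byte 3 bit 7; 17 bits remain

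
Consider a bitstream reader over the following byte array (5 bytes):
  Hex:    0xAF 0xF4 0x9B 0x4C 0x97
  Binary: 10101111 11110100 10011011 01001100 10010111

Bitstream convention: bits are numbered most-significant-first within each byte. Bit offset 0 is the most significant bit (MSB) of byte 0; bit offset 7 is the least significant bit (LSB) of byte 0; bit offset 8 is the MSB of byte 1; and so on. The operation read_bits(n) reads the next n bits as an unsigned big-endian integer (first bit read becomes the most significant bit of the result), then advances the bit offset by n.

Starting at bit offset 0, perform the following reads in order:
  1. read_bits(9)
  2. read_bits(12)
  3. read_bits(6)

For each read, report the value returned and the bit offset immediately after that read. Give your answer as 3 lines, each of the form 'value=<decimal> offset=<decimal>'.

Answer: value=351 offset=9
value=3731 offset=21
value=26 offset=27

Derivation:
Read 1: bits[0:9] width=9 -> value=351 (bin 101011111); offset now 9 = byte 1 bit 1; 31 bits remain
Read 2: bits[9:21] width=12 -> value=3731 (bin 111010010011); offset now 21 = byte 2 bit 5; 19 bits remain
Read 3: bits[21:27] width=6 -> value=26 (bin 011010); offset now 27 = byte 3 bit 3; 13 bits remain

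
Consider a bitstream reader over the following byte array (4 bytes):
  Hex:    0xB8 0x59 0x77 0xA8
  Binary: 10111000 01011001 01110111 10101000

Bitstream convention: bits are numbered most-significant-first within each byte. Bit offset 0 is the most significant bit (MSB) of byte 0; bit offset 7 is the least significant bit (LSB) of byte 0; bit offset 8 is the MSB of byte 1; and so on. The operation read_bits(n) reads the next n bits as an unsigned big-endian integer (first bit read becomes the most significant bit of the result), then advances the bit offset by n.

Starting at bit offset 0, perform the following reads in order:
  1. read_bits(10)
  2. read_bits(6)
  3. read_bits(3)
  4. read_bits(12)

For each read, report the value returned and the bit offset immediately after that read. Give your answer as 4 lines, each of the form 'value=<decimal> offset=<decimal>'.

Read 1: bits[0:10] width=10 -> value=737 (bin 1011100001); offset now 10 = byte 1 bit 2; 22 bits remain
Read 2: bits[10:16] width=6 -> value=25 (bin 011001); offset now 16 = byte 2 bit 0; 16 bits remain
Read 3: bits[16:19] width=3 -> value=3 (bin 011); offset now 19 = byte 2 bit 3; 13 bits remain
Read 4: bits[19:31] width=12 -> value=3028 (bin 101111010100); offset now 31 = byte 3 bit 7; 1 bits remain

Answer: value=737 offset=10
value=25 offset=16
value=3 offset=19
value=3028 offset=31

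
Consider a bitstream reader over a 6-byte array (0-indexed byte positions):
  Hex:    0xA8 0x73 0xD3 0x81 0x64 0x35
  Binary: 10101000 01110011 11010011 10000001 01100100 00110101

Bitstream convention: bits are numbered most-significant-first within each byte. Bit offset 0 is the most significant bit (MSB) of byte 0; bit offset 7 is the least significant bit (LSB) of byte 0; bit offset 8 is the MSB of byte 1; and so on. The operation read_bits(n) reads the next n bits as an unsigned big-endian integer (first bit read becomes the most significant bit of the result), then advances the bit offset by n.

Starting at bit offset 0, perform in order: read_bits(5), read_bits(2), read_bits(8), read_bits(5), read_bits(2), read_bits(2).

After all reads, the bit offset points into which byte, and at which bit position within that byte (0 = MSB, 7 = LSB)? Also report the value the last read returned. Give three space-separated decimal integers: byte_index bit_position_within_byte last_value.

Answer: 3 0 3

Derivation:
Read 1: bits[0:5] width=5 -> value=21 (bin 10101); offset now 5 = byte 0 bit 5; 43 bits remain
Read 2: bits[5:7] width=2 -> value=0 (bin 00); offset now 7 = byte 0 bit 7; 41 bits remain
Read 3: bits[7:15] width=8 -> value=57 (bin 00111001); offset now 15 = byte 1 bit 7; 33 bits remain
Read 4: bits[15:20] width=5 -> value=29 (bin 11101); offset now 20 = byte 2 bit 4; 28 bits remain
Read 5: bits[20:22] width=2 -> value=0 (bin 00); offset now 22 = byte 2 bit 6; 26 bits remain
Read 6: bits[22:24] width=2 -> value=3 (bin 11); offset now 24 = byte 3 bit 0; 24 bits remain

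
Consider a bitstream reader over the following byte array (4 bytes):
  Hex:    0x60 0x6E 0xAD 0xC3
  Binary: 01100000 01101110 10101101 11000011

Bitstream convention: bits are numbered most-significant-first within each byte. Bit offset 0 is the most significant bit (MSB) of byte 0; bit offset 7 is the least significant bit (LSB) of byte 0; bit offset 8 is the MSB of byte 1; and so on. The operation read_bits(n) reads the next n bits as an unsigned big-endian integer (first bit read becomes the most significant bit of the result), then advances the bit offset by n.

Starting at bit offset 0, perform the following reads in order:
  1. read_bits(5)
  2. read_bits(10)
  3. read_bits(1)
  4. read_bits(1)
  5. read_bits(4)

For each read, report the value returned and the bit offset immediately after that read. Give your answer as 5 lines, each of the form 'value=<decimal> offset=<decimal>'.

Read 1: bits[0:5] width=5 -> value=12 (bin 01100); offset now 5 = byte 0 bit 5; 27 bits remain
Read 2: bits[5:15] width=10 -> value=55 (bin 0000110111); offset now 15 = byte 1 bit 7; 17 bits remain
Read 3: bits[15:16] width=1 -> value=0 (bin 0); offset now 16 = byte 2 bit 0; 16 bits remain
Read 4: bits[16:17] width=1 -> value=1 (bin 1); offset now 17 = byte 2 bit 1; 15 bits remain
Read 5: bits[17:21] width=4 -> value=5 (bin 0101); offset now 21 = byte 2 bit 5; 11 bits remain

Answer: value=12 offset=5
value=55 offset=15
value=0 offset=16
value=1 offset=17
value=5 offset=21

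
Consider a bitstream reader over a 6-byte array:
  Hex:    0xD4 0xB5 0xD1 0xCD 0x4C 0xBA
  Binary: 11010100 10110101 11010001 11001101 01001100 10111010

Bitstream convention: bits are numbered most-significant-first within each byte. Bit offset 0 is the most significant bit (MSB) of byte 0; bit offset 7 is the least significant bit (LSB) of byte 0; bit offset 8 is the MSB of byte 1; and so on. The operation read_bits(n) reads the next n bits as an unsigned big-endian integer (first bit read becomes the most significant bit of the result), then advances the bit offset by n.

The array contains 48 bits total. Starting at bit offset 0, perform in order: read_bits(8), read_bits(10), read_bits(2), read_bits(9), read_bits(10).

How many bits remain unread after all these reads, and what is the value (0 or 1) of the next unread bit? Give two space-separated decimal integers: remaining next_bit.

Read 1: bits[0:8] width=8 -> value=212 (bin 11010100); offset now 8 = byte 1 bit 0; 40 bits remain
Read 2: bits[8:18] width=10 -> value=727 (bin 1011010111); offset now 18 = byte 2 bit 2; 30 bits remain
Read 3: bits[18:20] width=2 -> value=1 (bin 01); offset now 20 = byte 2 bit 4; 28 bits remain
Read 4: bits[20:29] width=9 -> value=57 (bin 000111001); offset now 29 = byte 3 bit 5; 19 bits remain
Read 5: bits[29:39] width=10 -> value=678 (bin 1010100110); offset now 39 = byte 4 bit 7; 9 bits remain

Answer: 9 0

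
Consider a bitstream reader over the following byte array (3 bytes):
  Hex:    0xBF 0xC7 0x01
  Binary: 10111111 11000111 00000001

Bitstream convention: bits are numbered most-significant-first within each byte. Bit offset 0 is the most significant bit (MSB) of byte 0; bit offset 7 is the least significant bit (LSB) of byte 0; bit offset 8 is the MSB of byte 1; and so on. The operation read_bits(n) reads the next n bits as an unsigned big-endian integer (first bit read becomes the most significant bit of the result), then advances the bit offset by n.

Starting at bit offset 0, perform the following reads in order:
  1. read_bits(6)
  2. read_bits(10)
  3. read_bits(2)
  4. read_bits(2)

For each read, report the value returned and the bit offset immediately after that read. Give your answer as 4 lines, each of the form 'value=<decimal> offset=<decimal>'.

Read 1: bits[0:6] width=6 -> value=47 (bin 101111); offset now 6 = byte 0 bit 6; 18 bits remain
Read 2: bits[6:16] width=10 -> value=967 (bin 1111000111); offset now 16 = byte 2 bit 0; 8 bits remain
Read 3: bits[16:18] width=2 -> value=0 (bin 00); offset now 18 = byte 2 bit 2; 6 bits remain
Read 4: bits[18:20] width=2 -> value=0 (bin 00); offset now 20 = byte 2 bit 4; 4 bits remain

Answer: value=47 offset=6
value=967 offset=16
value=0 offset=18
value=0 offset=20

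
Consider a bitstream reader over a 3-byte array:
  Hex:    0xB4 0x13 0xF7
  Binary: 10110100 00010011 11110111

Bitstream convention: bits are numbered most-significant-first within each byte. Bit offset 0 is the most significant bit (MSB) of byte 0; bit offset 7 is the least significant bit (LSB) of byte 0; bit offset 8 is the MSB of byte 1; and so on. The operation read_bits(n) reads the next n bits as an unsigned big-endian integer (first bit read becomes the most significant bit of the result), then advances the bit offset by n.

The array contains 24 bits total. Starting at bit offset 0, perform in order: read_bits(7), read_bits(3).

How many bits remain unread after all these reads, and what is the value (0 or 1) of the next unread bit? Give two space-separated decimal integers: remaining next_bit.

Answer: 14 0

Derivation:
Read 1: bits[0:7] width=7 -> value=90 (bin 1011010); offset now 7 = byte 0 bit 7; 17 bits remain
Read 2: bits[7:10] width=3 -> value=0 (bin 000); offset now 10 = byte 1 bit 2; 14 bits remain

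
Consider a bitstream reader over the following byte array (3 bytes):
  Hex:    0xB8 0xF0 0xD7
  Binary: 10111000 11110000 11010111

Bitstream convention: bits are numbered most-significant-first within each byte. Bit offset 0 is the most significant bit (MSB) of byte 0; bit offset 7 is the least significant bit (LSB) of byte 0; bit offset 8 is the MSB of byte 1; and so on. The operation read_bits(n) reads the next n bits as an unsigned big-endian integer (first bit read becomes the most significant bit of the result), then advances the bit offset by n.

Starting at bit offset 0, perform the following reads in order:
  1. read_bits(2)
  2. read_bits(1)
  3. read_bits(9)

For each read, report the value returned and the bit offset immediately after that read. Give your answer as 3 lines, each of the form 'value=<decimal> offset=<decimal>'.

Answer: value=2 offset=2
value=1 offset=3
value=399 offset=12

Derivation:
Read 1: bits[0:2] width=2 -> value=2 (bin 10); offset now 2 = byte 0 bit 2; 22 bits remain
Read 2: bits[2:3] width=1 -> value=1 (bin 1); offset now 3 = byte 0 bit 3; 21 bits remain
Read 3: bits[3:12] width=9 -> value=399 (bin 110001111); offset now 12 = byte 1 bit 4; 12 bits remain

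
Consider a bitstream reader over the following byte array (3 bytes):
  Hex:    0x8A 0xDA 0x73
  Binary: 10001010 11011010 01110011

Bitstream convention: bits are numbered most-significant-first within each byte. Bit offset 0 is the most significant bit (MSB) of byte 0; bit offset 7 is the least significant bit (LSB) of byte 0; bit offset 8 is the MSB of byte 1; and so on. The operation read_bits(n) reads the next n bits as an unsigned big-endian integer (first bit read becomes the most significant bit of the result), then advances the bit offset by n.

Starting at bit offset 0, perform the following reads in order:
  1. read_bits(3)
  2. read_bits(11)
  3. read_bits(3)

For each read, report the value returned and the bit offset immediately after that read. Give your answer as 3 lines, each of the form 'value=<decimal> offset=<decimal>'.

Read 1: bits[0:3] width=3 -> value=4 (bin 100); offset now 3 = byte 0 bit 3; 21 bits remain
Read 2: bits[3:14] width=11 -> value=694 (bin 01010110110); offset now 14 = byte 1 bit 6; 10 bits remain
Read 3: bits[14:17] width=3 -> value=4 (bin 100); offset now 17 = byte 2 bit 1; 7 bits remain

Answer: value=4 offset=3
value=694 offset=14
value=4 offset=17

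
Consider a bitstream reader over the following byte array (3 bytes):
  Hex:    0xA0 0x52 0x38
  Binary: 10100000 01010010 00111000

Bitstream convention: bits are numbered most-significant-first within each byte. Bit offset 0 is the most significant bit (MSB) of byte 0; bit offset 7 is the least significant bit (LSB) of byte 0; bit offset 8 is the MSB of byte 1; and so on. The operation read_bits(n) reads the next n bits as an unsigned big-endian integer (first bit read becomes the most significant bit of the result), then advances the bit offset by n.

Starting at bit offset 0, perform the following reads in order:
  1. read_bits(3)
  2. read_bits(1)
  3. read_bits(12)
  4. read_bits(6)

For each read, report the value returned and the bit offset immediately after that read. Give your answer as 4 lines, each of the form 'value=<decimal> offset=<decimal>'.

Answer: value=5 offset=3
value=0 offset=4
value=82 offset=16
value=14 offset=22

Derivation:
Read 1: bits[0:3] width=3 -> value=5 (bin 101); offset now 3 = byte 0 bit 3; 21 bits remain
Read 2: bits[3:4] width=1 -> value=0 (bin 0); offset now 4 = byte 0 bit 4; 20 bits remain
Read 3: bits[4:16] width=12 -> value=82 (bin 000001010010); offset now 16 = byte 2 bit 0; 8 bits remain
Read 4: bits[16:22] width=6 -> value=14 (bin 001110); offset now 22 = byte 2 bit 6; 2 bits remain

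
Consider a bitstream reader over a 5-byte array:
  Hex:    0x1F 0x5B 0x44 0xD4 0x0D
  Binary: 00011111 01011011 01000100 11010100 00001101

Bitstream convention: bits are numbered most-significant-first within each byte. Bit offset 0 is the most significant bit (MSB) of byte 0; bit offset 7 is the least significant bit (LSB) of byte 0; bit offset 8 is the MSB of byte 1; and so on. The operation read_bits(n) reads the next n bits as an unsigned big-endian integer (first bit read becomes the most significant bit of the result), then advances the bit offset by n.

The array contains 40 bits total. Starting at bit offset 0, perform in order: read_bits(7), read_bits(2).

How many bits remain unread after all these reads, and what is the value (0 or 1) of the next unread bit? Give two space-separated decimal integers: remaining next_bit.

Read 1: bits[0:7] width=7 -> value=15 (bin 0001111); offset now 7 = byte 0 bit 7; 33 bits remain
Read 2: bits[7:9] width=2 -> value=2 (bin 10); offset now 9 = byte 1 bit 1; 31 bits remain

Answer: 31 1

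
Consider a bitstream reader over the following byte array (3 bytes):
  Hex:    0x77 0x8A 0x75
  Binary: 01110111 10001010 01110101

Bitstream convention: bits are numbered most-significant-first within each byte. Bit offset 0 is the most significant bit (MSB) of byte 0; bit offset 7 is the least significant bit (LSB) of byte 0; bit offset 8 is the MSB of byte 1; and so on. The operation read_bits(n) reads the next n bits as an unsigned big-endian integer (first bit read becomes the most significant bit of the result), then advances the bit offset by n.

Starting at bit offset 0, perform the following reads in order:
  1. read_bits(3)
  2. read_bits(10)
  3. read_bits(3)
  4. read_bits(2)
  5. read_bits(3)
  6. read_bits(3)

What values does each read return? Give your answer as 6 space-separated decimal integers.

Read 1: bits[0:3] width=3 -> value=3 (bin 011); offset now 3 = byte 0 bit 3; 21 bits remain
Read 2: bits[3:13] width=10 -> value=753 (bin 1011110001); offset now 13 = byte 1 bit 5; 11 bits remain
Read 3: bits[13:16] width=3 -> value=2 (bin 010); offset now 16 = byte 2 bit 0; 8 bits remain
Read 4: bits[16:18] width=2 -> value=1 (bin 01); offset now 18 = byte 2 bit 2; 6 bits remain
Read 5: bits[18:21] width=3 -> value=6 (bin 110); offset now 21 = byte 2 bit 5; 3 bits remain
Read 6: bits[21:24] width=3 -> value=5 (bin 101); offset now 24 = byte 3 bit 0; 0 bits remain

Answer: 3 753 2 1 6 5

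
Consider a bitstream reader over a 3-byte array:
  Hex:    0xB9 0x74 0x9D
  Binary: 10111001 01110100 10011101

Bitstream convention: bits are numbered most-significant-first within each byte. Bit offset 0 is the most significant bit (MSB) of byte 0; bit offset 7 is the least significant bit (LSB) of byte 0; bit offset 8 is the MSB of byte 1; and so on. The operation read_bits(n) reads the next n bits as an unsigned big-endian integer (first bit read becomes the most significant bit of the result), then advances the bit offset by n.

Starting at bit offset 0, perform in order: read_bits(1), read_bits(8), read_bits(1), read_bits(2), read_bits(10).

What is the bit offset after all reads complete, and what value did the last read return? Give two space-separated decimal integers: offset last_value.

Answer: 22 295

Derivation:
Read 1: bits[0:1] width=1 -> value=1 (bin 1); offset now 1 = byte 0 bit 1; 23 bits remain
Read 2: bits[1:9] width=8 -> value=114 (bin 01110010); offset now 9 = byte 1 bit 1; 15 bits remain
Read 3: bits[9:10] width=1 -> value=1 (bin 1); offset now 10 = byte 1 bit 2; 14 bits remain
Read 4: bits[10:12] width=2 -> value=3 (bin 11); offset now 12 = byte 1 bit 4; 12 bits remain
Read 5: bits[12:22] width=10 -> value=295 (bin 0100100111); offset now 22 = byte 2 bit 6; 2 bits remain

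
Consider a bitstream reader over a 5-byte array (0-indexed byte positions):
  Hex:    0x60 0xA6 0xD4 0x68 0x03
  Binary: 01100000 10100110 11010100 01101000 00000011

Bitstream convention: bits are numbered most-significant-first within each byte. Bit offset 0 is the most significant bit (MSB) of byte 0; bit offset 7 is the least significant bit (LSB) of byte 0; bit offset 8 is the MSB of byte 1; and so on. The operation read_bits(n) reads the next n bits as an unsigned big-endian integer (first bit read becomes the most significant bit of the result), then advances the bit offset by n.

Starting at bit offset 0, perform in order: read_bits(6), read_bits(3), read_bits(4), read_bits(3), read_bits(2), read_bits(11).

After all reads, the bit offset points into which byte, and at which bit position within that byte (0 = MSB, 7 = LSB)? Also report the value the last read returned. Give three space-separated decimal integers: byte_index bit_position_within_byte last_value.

Read 1: bits[0:6] width=6 -> value=24 (bin 011000); offset now 6 = byte 0 bit 6; 34 bits remain
Read 2: bits[6:9] width=3 -> value=1 (bin 001); offset now 9 = byte 1 bit 1; 31 bits remain
Read 3: bits[9:13] width=4 -> value=4 (bin 0100); offset now 13 = byte 1 bit 5; 27 bits remain
Read 4: bits[13:16] width=3 -> value=6 (bin 110); offset now 16 = byte 2 bit 0; 24 bits remain
Read 5: bits[16:18] width=2 -> value=3 (bin 11); offset now 18 = byte 2 bit 2; 22 bits remain
Read 6: bits[18:29] width=11 -> value=653 (bin 01010001101); offset now 29 = byte 3 bit 5; 11 bits remain

Answer: 3 5 653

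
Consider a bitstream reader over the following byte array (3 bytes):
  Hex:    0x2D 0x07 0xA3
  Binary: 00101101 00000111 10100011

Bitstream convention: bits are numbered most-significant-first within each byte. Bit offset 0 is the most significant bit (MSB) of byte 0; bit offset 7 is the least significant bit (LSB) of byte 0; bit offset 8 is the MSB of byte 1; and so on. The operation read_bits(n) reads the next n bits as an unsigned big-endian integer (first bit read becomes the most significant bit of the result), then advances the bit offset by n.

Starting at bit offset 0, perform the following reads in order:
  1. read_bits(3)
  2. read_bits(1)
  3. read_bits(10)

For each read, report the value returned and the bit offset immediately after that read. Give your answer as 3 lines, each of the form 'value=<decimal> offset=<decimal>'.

Answer: value=1 offset=3
value=0 offset=4
value=833 offset=14

Derivation:
Read 1: bits[0:3] width=3 -> value=1 (bin 001); offset now 3 = byte 0 bit 3; 21 bits remain
Read 2: bits[3:4] width=1 -> value=0 (bin 0); offset now 4 = byte 0 bit 4; 20 bits remain
Read 3: bits[4:14] width=10 -> value=833 (bin 1101000001); offset now 14 = byte 1 bit 6; 10 bits remain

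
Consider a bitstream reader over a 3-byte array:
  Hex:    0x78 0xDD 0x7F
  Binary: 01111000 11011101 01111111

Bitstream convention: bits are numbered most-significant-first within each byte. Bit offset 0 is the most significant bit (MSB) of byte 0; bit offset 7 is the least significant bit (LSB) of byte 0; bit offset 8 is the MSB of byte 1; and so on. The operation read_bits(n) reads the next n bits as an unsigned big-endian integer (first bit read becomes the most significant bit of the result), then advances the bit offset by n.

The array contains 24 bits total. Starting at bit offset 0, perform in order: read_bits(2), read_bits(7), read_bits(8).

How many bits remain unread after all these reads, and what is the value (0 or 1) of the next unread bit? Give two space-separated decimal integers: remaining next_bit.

Read 1: bits[0:2] width=2 -> value=1 (bin 01); offset now 2 = byte 0 bit 2; 22 bits remain
Read 2: bits[2:9] width=7 -> value=113 (bin 1110001); offset now 9 = byte 1 bit 1; 15 bits remain
Read 3: bits[9:17] width=8 -> value=186 (bin 10111010); offset now 17 = byte 2 bit 1; 7 bits remain

Answer: 7 1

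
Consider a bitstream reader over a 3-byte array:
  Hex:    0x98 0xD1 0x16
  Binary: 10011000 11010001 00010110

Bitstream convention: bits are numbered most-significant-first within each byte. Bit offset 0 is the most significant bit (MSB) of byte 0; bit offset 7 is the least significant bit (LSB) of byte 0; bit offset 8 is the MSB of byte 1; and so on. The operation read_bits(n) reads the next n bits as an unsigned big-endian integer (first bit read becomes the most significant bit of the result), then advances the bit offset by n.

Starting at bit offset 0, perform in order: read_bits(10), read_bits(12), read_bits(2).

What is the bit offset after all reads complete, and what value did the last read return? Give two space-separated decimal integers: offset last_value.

Read 1: bits[0:10] width=10 -> value=611 (bin 1001100011); offset now 10 = byte 1 bit 2; 14 bits remain
Read 2: bits[10:22] width=12 -> value=1093 (bin 010001000101); offset now 22 = byte 2 bit 6; 2 bits remain
Read 3: bits[22:24] width=2 -> value=2 (bin 10); offset now 24 = byte 3 bit 0; 0 bits remain

Answer: 24 2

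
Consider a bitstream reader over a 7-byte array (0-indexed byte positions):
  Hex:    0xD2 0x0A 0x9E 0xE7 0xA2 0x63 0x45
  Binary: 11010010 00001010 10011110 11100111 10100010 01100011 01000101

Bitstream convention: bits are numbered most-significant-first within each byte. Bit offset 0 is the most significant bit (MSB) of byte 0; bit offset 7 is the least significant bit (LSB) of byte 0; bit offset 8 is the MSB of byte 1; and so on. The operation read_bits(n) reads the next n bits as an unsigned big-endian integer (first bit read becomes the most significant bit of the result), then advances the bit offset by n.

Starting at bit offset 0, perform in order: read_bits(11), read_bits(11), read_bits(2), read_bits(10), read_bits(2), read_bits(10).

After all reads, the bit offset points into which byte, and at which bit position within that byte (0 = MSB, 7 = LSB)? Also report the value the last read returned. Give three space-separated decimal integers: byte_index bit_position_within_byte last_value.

Read 1: bits[0:11] width=11 -> value=1680 (bin 11010010000); offset now 11 = byte 1 bit 3; 45 bits remain
Read 2: bits[11:22] width=11 -> value=679 (bin 01010100111); offset now 22 = byte 2 bit 6; 34 bits remain
Read 3: bits[22:24] width=2 -> value=2 (bin 10); offset now 24 = byte 3 bit 0; 32 bits remain
Read 4: bits[24:34] width=10 -> value=926 (bin 1110011110); offset now 34 = byte 4 bit 2; 22 bits remain
Read 5: bits[34:36] width=2 -> value=2 (bin 10); offset now 36 = byte 4 bit 4; 20 bits remain
Read 6: bits[36:46] width=10 -> value=152 (bin 0010011000); offset now 46 = byte 5 bit 6; 10 bits remain

Answer: 5 6 152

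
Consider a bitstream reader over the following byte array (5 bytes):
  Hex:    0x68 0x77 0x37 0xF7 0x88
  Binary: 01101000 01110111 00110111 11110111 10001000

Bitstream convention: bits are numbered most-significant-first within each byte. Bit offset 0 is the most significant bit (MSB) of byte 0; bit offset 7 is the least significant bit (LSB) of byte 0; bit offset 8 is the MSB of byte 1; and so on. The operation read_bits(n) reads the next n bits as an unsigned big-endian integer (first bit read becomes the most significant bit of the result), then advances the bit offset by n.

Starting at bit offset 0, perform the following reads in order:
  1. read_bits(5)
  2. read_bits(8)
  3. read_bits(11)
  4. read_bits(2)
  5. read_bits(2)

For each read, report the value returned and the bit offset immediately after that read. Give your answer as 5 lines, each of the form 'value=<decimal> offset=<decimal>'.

Read 1: bits[0:5] width=5 -> value=13 (bin 01101); offset now 5 = byte 0 bit 5; 35 bits remain
Read 2: bits[5:13] width=8 -> value=14 (bin 00001110); offset now 13 = byte 1 bit 5; 27 bits remain
Read 3: bits[13:24] width=11 -> value=1847 (bin 11100110111); offset now 24 = byte 3 bit 0; 16 bits remain
Read 4: bits[24:26] width=2 -> value=3 (bin 11); offset now 26 = byte 3 bit 2; 14 bits remain
Read 5: bits[26:28] width=2 -> value=3 (bin 11); offset now 28 = byte 3 bit 4; 12 bits remain

Answer: value=13 offset=5
value=14 offset=13
value=1847 offset=24
value=3 offset=26
value=3 offset=28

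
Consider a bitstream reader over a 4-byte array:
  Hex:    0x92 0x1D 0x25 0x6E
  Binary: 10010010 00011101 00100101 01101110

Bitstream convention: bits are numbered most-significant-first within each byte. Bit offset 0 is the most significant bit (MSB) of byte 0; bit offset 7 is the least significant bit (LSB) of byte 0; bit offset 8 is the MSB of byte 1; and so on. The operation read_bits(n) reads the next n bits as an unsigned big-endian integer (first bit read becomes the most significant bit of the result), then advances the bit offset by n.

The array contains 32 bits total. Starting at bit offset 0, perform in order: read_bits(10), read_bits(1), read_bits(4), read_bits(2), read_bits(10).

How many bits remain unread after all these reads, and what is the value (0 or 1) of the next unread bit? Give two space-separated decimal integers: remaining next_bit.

Read 1: bits[0:10] width=10 -> value=584 (bin 1001001000); offset now 10 = byte 1 bit 2; 22 bits remain
Read 2: bits[10:11] width=1 -> value=0 (bin 0); offset now 11 = byte 1 bit 3; 21 bits remain
Read 3: bits[11:15] width=4 -> value=14 (bin 1110); offset now 15 = byte 1 bit 7; 17 bits remain
Read 4: bits[15:17] width=2 -> value=2 (bin 10); offset now 17 = byte 2 bit 1; 15 bits remain
Read 5: bits[17:27] width=10 -> value=299 (bin 0100101011); offset now 27 = byte 3 bit 3; 5 bits remain

Answer: 5 0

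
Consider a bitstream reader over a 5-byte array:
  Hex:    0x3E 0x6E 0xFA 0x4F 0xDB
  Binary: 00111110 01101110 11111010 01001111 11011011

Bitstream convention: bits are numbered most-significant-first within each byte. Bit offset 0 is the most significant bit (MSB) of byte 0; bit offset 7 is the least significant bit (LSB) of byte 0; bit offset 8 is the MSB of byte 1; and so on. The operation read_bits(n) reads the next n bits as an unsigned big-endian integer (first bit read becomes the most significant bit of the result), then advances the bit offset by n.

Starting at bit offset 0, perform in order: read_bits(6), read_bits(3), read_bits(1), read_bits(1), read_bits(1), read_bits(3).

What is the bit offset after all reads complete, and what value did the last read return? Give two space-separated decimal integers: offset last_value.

Answer: 15 7

Derivation:
Read 1: bits[0:6] width=6 -> value=15 (bin 001111); offset now 6 = byte 0 bit 6; 34 bits remain
Read 2: bits[6:9] width=3 -> value=4 (bin 100); offset now 9 = byte 1 bit 1; 31 bits remain
Read 3: bits[9:10] width=1 -> value=1 (bin 1); offset now 10 = byte 1 bit 2; 30 bits remain
Read 4: bits[10:11] width=1 -> value=1 (bin 1); offset now 11 = byte 1 bit 3; 29 bits remain
Read 5: bits[11:12] width=1 -> value=0 (bin 0); offset now 12 = byte 1 bit 4; 28 bits remain
Read 6: bits[12:15] width=3 -> value=7 (bin 111); offset now 15 = byte 1 bit 7; 25 bits remain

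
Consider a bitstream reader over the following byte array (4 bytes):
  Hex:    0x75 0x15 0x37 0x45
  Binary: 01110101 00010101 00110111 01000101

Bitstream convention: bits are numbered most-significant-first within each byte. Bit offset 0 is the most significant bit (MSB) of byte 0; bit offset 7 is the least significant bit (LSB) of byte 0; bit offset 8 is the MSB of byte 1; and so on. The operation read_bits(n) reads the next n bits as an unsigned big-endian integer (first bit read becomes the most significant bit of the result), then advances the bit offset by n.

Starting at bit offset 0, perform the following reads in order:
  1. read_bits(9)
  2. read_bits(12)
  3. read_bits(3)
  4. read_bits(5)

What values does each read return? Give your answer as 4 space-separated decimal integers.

Read 1: bits[0:9] width=9 -> value=234 (bin 011101010); offset now 9 = byte 1 bit 1; 23 bits remain
Read 2: bits[9:21] width=12 -> value=678 (bin 001010100110); offset now 21 = byte 2 bit 5; 11 bits remain
Read 3: bits[21:24] width=3 -> value=7 (bin 111); offset now 24 = byte 3 bit 0; 8 bits remain
Read 4: bits[24:29] width=5 -> value=8 (bin 01000); offset now 29 = byte 3 bit 5; 3 bits remain

Answer: 234 678 7 8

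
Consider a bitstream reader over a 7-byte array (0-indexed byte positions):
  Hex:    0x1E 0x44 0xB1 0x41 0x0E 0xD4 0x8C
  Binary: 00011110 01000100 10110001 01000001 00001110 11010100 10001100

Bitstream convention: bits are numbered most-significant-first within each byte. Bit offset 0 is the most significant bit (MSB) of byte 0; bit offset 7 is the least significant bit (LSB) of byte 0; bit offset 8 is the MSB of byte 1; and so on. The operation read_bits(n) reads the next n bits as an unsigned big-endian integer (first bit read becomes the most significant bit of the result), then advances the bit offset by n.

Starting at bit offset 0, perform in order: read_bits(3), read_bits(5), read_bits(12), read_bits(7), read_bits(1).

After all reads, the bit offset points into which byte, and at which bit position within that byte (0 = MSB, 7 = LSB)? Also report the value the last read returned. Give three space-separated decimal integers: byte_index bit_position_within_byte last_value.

Answer: 3 4 0

Derivation:
Read 1: bits[0:3] width=3 -> value=0 (bin 000); offset now 3 = byte 0 bit 3; 53 bits remain
Read 2: bits[3:8] width=5 -> value=30 (bin 11110); offset now 8 = byte 1 bit 0; 48 bits remain
Read 3: bits[8:20] width=12 -> value=1099 (bin 010001001011); offset now 20 = byte 2 bit 4; 36 bits remain
Read 4: bits[20:27] width=7 -> value=10 (bin 0001010); offset now 27 = byte 3 bit 3; 29 bits remain
Read 5: bits[27:28] width=1 -> value=0 (bin 0); offset now 28 = byte 3 bit 4; 28 bits remain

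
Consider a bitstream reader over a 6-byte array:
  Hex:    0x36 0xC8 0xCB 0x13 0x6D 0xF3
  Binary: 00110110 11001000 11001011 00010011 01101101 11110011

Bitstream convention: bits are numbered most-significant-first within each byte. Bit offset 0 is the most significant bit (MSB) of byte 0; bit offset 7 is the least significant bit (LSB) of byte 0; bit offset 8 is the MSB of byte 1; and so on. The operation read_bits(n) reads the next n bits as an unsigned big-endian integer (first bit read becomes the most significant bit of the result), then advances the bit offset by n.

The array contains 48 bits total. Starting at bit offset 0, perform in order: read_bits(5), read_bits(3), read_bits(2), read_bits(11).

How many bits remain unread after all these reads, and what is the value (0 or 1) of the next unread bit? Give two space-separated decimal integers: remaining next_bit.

Answer: 27 0

Derivation:
Read 1: bits[0:5] width=5 -> value=6 (bin 00110); offset now 5 = byte 0 bit 5; 43 bits remain
Read 2: bits[5:8] width=3 -> value=6 (bin 110); offset now 8 = byte 1 bit 0; 40 bits remain
Read 3: bits[8:10] width=2 -> value=3 (bin 11); offset now 10 = byte 1 bit 2; 38 bits remain
Read 4: bits[10:21] width=11 -> value=281 (bin 00100011001); offset now 21 = byte 2 bit 5; 27 bits remain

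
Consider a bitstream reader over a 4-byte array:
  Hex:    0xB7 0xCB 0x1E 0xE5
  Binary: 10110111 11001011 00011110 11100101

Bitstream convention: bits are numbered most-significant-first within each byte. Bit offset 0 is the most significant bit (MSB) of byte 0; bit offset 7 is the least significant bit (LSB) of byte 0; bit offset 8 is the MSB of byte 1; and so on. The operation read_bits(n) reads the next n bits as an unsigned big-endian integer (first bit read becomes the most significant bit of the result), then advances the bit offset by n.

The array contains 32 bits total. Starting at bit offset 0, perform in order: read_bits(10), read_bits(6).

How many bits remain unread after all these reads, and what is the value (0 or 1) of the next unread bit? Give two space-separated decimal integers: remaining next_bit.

Read 1: bits[0:10] width=10 -> value=735 (bin 1011011111); offset now 10 = byte 1 bit 2; 22 bits remain
Read 2: bits[10:16] width=6 -> value=11 (bin 001011); offset now 16 = byte 2 bit 0; 16 bits remain

Answer: 16 0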